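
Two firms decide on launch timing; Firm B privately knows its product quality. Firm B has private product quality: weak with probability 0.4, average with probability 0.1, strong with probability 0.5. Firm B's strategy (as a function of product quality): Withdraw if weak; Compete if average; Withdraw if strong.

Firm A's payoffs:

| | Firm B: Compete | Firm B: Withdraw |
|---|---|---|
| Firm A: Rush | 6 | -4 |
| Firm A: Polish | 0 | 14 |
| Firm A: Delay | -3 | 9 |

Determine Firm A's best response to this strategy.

E[Rush] = 0.4·(-4) + 0.1·(6) + 0.5·(-4) = -3
E[Polish] = 0.4·(14) + 0.1·(0) + 0.5·(14) = 12.6
E[Delay] = 0.4·(9) + 0.1·(-3) + 0.5·(9) = 7.8
Best response: Polish (12.6 is the largest).

Polish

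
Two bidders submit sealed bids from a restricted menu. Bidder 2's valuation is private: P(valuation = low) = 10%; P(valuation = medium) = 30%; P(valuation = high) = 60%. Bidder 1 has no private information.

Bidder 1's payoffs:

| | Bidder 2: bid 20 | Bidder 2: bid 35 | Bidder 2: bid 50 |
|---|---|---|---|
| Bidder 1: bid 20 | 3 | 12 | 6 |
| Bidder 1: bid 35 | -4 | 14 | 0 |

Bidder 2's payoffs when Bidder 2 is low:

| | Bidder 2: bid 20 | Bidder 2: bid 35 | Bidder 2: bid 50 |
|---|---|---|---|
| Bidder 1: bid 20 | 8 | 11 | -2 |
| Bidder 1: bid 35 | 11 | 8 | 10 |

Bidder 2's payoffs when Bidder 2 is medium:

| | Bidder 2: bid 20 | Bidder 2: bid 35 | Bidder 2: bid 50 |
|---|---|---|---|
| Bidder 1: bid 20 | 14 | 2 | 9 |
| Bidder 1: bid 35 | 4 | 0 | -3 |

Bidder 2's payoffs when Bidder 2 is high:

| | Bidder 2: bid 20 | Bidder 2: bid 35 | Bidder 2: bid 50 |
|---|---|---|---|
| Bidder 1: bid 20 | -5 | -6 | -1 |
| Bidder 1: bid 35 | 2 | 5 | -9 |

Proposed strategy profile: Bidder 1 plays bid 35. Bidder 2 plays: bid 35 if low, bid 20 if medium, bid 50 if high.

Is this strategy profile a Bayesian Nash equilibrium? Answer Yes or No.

A profile is a BNE iff every type of every player is best-responding given beliefs about the other side.
Bidder 1 plays bid 35: E[bid 35] = 0.1·(14) + 0.3·(-4) + 0.6·(0) = 0.2; E[bid 20] = 5.7. Not best-responding. ✗
Bidder 2 (valuation low), facing bid 35: bid 20 gives 11, bid 35 gives 8, bid 50 gives 10. Proposed bid 35 is not best — profitable deviation exists. ✗
Bidder 2 (valuation medium), facing bid 35: bid 20 gives 4, bid 35 gives 0, bid 50 gives -3. Proposed bid 20 is best. ✓
Bidder 2 (valuation high), facing bid 35: bid 20 gives 2, bid 35 gives 5, bid 50 gives -9. Proposed bid 50 is not best — profitable deviation exists. ✗

No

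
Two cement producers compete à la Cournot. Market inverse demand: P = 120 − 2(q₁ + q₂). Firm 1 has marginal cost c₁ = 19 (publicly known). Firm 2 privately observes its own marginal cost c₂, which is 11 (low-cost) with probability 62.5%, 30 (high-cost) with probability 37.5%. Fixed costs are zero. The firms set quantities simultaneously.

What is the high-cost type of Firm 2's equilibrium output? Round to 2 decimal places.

Type-c best response for Firm 2: q₂(c) = (120 − c)/4 − q₁/2.
Firm 1 maximizes expected profit; its first-order condition is 120 − 4q₁ − 2E[q₂] − 19 = 0.
Substituting E[q₂] and solving: E[c₂] = 18.125, so q₁ = (120 − 2·19 + 18.125)/6 = 16.6875.
q₂(high-cost) = (120 − 30 − 2·16.6875)/4 = 14.1562.

14.16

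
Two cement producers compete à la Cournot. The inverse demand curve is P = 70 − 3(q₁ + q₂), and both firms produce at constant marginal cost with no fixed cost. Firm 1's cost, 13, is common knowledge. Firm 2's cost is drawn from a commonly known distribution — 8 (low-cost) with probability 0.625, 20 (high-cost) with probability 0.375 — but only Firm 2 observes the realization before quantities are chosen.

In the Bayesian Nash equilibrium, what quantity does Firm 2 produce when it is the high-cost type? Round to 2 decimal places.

5.19

Type-c best response for Firm 2: q₂(c) = (70 − c)/6 − q₁/2.
Firm 1 maximizes expected profit; its first-order condition is 70 − 6q₁ − 3E[q₂] − 13 = 0.
Substituting E[q₂] and solving: E[c₂] = 12.5, so q₁ = (70 − 2·13 + 12.5)/9 = 6.27778.
q₂(high-cost) = (70 − 20 − 3·6.27778)/6 = 5.19444.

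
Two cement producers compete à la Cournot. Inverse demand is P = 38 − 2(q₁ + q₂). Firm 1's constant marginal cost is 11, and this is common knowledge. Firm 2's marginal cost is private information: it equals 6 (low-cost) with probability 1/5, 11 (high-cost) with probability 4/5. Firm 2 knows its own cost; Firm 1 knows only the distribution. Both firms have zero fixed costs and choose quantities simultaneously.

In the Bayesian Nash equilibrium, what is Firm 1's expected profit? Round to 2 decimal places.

37.56

Type-c best response for Firm 2: q₂(c) = (38 − c)/4 − q₁/2.
Firm 1 maximizes expected profit; its first-order condition is 38 − 4q₁ − 2E[q₂] − 11 = 0.
Substituting E[q₂] and solving: E[c₂] = 10, so q₁ = (38 − 2·11 + 10)/6 = 4.33333.
E[P] = 38 − 2·(q₁ + E[q₂]) = 19.6667; Firm 1's expected profit = (E[P] − 11)·q₁ = (19.6667 − 11)·4.33333 = 37.5556.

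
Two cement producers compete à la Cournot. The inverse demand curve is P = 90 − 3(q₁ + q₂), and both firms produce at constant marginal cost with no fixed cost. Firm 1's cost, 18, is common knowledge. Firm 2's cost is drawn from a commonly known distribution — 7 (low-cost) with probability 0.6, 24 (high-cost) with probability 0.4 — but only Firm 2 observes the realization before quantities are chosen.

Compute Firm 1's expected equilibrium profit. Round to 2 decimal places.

170.25

Type-c best response for Firm 2: q₂(c) = (90 − c)/6 − q₁/2.
Firm 1 maximizes expected profit; its first-order condition is 90 − 6q₁ − 3E[q₂] − 18 = 0.
Substituting E[q₂] and solving: E[c₂] = 13.8, so q₁ = (90 − 2·18 + 13.8)/9 = 7.53333.
E[P] = 90 − 3·(q₁ + E[q₂]) = 40.6; Firm 1's expected profit = (E[P] − 18)·q₁ = (40.6 − 18)·7.53333 = 170.253.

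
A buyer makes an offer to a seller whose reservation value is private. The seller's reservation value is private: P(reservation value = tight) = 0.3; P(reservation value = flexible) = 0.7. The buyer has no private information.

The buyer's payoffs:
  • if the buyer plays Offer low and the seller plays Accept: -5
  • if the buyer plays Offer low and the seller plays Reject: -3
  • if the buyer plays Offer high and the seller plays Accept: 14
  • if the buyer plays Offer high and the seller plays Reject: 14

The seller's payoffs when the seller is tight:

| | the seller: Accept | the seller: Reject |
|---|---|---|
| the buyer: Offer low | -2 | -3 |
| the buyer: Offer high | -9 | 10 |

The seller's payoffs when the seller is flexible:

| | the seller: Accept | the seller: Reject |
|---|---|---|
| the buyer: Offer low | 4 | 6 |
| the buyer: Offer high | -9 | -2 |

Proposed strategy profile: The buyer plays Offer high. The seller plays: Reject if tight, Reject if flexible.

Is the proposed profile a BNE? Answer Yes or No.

Yes

The buyer plays Offer high: E[Offer high] = 0.3·(14) + 0.7·(14) = 14; E[Offer low] = -3. Best-responding. ✓
The seller (reservation value tight), facing Offer high: Accept gives -9, Reject gives 10. Proposed Reject is best. ✓
The seller (reservation value flexible), facing Offer high: Accept gives -9, Reject gives -2. Proposed Reject is best. ✓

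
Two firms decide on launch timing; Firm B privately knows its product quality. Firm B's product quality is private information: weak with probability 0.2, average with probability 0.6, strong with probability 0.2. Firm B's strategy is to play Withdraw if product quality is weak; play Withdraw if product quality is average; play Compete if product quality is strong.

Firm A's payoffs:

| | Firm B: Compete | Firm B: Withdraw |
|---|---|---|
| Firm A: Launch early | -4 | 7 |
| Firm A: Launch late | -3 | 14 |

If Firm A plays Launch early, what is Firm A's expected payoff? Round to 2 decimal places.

4.80

Take the expectation over Firm B's product quality, weighting each type's action by its prior probability.
E[Launch early] = 0.2·7 + 0.6·7 + 0.2·(-4) = 1.4 + 4.2 + (-0.8) = 4.8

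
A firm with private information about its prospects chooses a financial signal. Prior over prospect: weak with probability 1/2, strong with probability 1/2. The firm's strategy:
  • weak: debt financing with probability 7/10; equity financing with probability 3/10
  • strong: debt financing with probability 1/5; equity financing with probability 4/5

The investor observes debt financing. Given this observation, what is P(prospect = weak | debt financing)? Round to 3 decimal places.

0.778

P(debt financing) = (1/2)·(7/10) + (1/2)·(1/5) = 9/20
P(weak | debt financing) = ((1/2)·(7/10)) / (9/20) = (7/20) / (9/20) = 7/9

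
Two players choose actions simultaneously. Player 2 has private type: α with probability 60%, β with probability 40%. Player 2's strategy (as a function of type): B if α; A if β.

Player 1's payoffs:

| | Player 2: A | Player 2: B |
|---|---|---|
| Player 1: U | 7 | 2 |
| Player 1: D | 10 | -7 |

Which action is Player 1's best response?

U

Compute Player 1's expected payoff for each action, taking the expectation over Player 2's type.
E[U] = 0.6·(2) + 0.4·(7) = 4
E[D] = 0.6·(-7) + 0.4·(10) = -0.2
Best response: U (4 is the largest).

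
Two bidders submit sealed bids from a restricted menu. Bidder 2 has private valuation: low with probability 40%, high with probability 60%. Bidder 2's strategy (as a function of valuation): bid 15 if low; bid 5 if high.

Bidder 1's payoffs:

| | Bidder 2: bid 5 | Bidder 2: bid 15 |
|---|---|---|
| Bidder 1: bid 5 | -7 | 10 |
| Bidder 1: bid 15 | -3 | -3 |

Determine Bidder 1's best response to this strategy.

bid 5

E[bid 5] = 0.4·(10) + 0.6·(-7) = -0.2
E[bid 15] = 0.4·(-3) + 0.6·(-3) = -3
Best response: bid 5 (-0.2 is the largest).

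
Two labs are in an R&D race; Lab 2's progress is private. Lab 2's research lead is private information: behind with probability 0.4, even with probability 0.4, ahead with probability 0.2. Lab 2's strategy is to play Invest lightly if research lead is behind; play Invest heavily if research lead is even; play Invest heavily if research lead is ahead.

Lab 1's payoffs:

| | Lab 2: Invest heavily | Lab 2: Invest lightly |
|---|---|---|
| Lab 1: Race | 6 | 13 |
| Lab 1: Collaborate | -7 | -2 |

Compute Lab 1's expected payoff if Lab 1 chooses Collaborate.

E[Collaborate] = 0.4·(-2) + 0.4·(-7) + 0.2·(-7) = (-0.8) + (-2.8) + (-1.4) = -5

-5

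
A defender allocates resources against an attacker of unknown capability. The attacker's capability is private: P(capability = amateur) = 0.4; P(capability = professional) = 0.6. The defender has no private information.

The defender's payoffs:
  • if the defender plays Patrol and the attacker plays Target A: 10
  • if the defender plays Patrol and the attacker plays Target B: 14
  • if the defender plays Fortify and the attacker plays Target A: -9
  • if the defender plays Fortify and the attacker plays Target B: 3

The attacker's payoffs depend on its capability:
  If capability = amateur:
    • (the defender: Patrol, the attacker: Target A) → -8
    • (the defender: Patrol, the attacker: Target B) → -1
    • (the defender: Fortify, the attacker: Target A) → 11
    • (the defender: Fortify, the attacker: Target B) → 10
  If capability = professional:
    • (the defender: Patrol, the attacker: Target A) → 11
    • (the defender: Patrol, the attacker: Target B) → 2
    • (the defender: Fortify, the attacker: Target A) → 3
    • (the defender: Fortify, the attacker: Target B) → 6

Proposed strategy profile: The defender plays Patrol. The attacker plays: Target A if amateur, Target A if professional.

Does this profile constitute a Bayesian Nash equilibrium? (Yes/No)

No

The defender plays Patrol: E[Patrol] = 0.4·(10) + 0.6·(10) = 10; E[Fortify] = -9. Best-responding. ✓
The attacker (capability amateur), facing Patrol: Target A gives -8, Target B gives -1. Proposed Target A is not best — profitable deviation exists. ✗
The attacker (capability professional), facing Patrol: Target A gives 11, Target B gives 2. Proposed Target A is best. ✓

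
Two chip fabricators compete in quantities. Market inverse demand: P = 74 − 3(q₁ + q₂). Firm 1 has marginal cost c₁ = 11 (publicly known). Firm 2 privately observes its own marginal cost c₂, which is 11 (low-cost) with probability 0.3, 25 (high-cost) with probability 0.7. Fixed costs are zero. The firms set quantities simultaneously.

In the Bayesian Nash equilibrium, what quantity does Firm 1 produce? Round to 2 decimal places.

Each type of Firm 2 best-responds to q₁; Firm 1 best-responds to the expected q₂ over Firm 2's types.
Firm 2 with cost c maximizes (74 − 3(q₁+q₂) − c)·q₂, giving q₂(c) = (74 − c − 3q₁)/6.
E[c₂] = 0.3·11 + 0.7·25 = 20.8
Firm 1's FOC against E[q₂] yields q₁ = (74 − 2·11 + E[c₂])/9 = (74 − 22 + 20.8)/9 = 8.08889.

8.09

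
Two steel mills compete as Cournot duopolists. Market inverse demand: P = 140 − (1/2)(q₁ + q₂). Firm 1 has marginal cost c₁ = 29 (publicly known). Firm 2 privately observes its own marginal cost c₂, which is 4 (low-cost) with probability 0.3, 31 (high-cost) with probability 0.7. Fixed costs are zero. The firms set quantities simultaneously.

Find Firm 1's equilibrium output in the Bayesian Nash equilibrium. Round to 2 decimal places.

Type-c best response for Firm 2: q₂(c) = (140 − c) − q₁/2.
Firm 1 maximizes expected profit; its first-order condition is 140 − q₁ − (1/2)E[q₂] − 29 = 0.
Substituting E[q₂] and solving: E[c₂] = 22.9, so q₁ = (140 − 2·29 + 22.9)/(3/2) = 69.9333.

69.93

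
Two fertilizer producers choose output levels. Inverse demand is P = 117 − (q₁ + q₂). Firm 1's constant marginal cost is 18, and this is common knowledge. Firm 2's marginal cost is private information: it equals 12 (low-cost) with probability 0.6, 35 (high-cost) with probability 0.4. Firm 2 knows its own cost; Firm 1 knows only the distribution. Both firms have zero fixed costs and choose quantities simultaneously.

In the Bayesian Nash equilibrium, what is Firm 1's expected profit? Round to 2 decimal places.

Type-c best response for Firm 2: q₂(c) = (117 − c)/2 − q₁/2.
Firm 1 maximizes expected profit; its first-order condition is 117 − 2q₁ − E[q₂] − 18 = 0.
Substituting E[q₂] and solving: E[c₂] = 21.2, so q₁ = (117 − 2·18 + 21.2)/3 = 34.0667.
E[P] = 117 − (q₁ + E[q₂]) = 52.0667; Firm 1's expected profit = (E[P] − 18)·q₁ = (52.0667 − 18)·34.0667 = 1160.54.

1160.54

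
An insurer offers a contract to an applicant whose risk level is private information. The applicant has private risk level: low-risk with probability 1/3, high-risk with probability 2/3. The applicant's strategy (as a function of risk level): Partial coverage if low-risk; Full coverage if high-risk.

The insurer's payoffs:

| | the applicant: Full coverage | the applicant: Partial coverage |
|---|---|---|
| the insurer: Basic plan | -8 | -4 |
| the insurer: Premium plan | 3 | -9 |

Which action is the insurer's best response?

Premium plan

E[Basic plan] = 1/3·(-4) + 2/3·(-8) = -20/3
E[Premium plan] = 1/3·(-9) + 2/3·(3) = -1
Best response: Premium plan (-1 is the largest).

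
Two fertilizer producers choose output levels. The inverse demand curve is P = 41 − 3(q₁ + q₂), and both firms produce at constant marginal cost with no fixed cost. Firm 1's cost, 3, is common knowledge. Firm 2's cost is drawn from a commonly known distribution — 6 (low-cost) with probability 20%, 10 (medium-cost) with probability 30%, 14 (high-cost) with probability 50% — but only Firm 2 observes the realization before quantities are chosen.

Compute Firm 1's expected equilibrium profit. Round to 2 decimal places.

79.05

Type-c best response for Firm 2: q₂(c) = (41 − c)/6 − q₁/2.
Firm 1 maximizes expected profit; its first-order condition is 41 − 6q₁ − 3E[q₂] − 3 = 0.
Substituting E[q₂] and solving: E[c₂] = 11.2, so q₁ = (41 − 2·3 + 11.2)/9 = 5.13333.
E[P] = 41 − 3·(q₁ + E[q₂]) = 18.4; Firm 1's expected profit = (E[P] − 3)·q₁ = (18.4 − 3)·5.13333 = 79.0533.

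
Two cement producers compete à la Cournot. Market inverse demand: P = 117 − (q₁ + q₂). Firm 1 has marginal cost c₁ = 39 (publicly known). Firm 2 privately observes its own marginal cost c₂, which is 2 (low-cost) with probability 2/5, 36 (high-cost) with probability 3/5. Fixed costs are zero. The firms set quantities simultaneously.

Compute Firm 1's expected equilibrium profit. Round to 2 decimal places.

418.88

Each type of Firm 2 best-responds to q₁; Firm 1 best-responds to the expected q₂ over Firm 2's types.
Firm 2 with cost c maximizes (117 − (q₁+q₂) − c)·q₂, giving q₂(c) = (117 − c − q₁)/2.
E[c₂] = 2/5·2 + 3/5·36 = 22.4
Firm 1's FOC against E[q₂] yields q₁ = (117 − 2·39 + E[c₂])/3 = (117 − 78 + 22.4)/3 = 20.4667.
E[P] = 117 − (q₁ + E[q₂]) = 59.4667; Firm 1's expected profit = (E[P] − 39)·q₁ = (59.4667 − 39)·20.4667 = 418.884.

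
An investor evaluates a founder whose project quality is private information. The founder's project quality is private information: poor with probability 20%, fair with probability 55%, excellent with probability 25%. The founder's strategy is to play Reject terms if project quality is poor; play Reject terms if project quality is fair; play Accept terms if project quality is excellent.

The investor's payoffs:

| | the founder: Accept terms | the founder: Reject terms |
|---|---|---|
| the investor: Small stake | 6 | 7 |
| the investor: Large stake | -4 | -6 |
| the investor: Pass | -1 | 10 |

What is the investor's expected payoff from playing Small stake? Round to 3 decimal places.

6.750

Take the expectation over the founder's project quality, weighting each type's action by its prior probability.
E[Small stake] = 0.2·7 + 0.55·7 + 0.25·6 = 1.4 + 3.85 + 1.5 = 6.75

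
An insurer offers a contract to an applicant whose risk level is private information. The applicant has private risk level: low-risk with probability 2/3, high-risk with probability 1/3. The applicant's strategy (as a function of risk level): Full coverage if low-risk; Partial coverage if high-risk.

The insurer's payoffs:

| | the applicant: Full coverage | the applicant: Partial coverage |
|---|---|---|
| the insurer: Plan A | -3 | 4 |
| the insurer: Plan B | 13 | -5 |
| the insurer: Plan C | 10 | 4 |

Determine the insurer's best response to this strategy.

E[Plan A] = 2/3·(-3) + 1/3·(4) = -2/3
E[Plan B] = 2/3·(13) + 1/3·(-5) = 7
E[Plan C] = 2/3·(10) + 1/3·(4) = 8
Best response: Plan C (8 is the largest).

Plan C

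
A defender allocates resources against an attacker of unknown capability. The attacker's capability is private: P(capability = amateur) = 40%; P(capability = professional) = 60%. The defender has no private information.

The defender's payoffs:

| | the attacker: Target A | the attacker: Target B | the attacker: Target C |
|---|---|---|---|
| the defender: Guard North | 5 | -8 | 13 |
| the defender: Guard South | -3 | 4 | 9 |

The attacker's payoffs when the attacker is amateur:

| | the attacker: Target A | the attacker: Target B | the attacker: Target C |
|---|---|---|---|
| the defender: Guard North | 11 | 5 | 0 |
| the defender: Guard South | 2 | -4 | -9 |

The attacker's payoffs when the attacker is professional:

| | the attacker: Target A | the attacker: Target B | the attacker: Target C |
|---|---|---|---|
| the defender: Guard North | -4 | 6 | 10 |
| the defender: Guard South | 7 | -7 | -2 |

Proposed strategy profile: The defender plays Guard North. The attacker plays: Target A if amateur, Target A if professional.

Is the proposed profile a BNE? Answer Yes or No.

The defender plays Guard North: E[Guard North] = 0.4·(5) + 0.6·(5) = 5; E[Guard South] = -3. Best-responding. ✓
The attacker (capability amateur), facing Guard North: Target A gives 11, Target B gives 5, Target C gives 0. Proposed Target A is best. ✓
The attacker (capability professional), facing Guard North: Target A gives -4, Target B gives 6, Target C gives 10. Proposed Target A is not best — profitable deviation exists. ✗

No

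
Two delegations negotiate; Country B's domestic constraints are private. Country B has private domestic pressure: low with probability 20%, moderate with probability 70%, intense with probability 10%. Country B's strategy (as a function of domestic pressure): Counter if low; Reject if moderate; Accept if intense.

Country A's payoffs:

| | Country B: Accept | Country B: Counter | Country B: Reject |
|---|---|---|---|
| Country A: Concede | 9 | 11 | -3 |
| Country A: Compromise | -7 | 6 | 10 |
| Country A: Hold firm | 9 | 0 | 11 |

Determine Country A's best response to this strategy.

E[Concede] = 0.2·(11) + 0.7·(-3) + 0.1·(9) = 1
E[Compromise] = 0.2·(6) + 0.7·(10) + 0.1·(-7) = 7.5
E[Hold firm] = 0.2·(0) + 0.7·(11) + 0.1·(9) = 8.6
Best response: Hold firm (8.6 is the largest).

Hold firm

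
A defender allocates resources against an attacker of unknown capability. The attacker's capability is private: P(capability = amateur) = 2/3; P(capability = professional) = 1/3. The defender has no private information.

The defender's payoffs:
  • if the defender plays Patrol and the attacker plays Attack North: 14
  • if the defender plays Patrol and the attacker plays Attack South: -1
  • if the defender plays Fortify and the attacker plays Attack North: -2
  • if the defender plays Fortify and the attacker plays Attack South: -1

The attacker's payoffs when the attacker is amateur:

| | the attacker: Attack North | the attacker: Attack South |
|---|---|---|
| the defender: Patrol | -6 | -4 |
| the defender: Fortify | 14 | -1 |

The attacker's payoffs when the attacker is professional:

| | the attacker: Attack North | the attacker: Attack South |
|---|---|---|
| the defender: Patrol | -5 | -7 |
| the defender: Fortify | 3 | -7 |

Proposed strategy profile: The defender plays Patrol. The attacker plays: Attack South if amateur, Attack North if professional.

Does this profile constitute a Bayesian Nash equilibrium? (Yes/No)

The defender plays Patrol: E[Patrol] = 2/3·(-1) + 1/3·(14) = 4; E[Fortify] = -4/3. Best-responding. ✓
The attacker (capability amateur), facing Patrol: Attack North gives -6, Attack South gives -4. Proposed Attack South is best. ✓
The attacker (capability professional), facing Patrol: Attack North gives -5, Attack South gives -7. Proposed Attack North is best. ✓

Yes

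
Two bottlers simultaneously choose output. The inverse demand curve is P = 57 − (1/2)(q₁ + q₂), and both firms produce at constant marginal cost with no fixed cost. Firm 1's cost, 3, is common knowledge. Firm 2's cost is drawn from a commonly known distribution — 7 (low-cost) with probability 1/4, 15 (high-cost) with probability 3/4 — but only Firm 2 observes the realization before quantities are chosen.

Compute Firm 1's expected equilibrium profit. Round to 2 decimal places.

910.22

Type-c best response for Firm 2: q₂(c) = (57 − c) − q₁/2.
Firm 1 maximizes expected profit; its first-order condition is 57 − q₁ − (1/2)E[q₂] − 3 = 0.
Substituting E[q₂] and solving: E[c₂] = 13, so q₁ = (57 − 2·3 + 13)/(3/2) = 42.6667.
E[P] = 57 − (1/2)·(q₁ + E[q₂]) = 24.3333; Firm 1's expected profit = (E[P] − 3)·q₁ = (24.3333 − 3)·42.6667 = 910.222.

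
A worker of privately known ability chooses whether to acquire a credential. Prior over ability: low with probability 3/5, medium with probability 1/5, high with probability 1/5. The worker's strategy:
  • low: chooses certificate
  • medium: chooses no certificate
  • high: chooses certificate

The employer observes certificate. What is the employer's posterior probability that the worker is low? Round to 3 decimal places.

Apply Bayes' rule using the sender's strategy as the likelihood.
P(certificate) = (3/5)·1 + (1/5)·0 + (1/5)·1 = 4/5
P(low | certificate) = ((3/5)·1) / (4/5) = (3/5) / (4/5) = 3/4

0.750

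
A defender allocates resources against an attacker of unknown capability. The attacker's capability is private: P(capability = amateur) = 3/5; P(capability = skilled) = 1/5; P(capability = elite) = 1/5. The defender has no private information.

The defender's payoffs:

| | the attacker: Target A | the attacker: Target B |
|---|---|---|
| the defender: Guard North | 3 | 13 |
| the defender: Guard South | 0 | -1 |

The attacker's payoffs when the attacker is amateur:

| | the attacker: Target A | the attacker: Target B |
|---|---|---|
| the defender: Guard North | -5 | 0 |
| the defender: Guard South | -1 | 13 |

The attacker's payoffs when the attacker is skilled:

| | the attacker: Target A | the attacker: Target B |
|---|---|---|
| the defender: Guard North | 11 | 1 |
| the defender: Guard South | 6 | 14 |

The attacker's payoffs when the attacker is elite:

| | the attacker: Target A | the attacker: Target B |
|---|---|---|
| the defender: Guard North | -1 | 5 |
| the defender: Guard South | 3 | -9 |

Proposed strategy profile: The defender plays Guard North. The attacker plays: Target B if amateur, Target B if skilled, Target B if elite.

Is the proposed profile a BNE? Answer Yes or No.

No

The defender plays Guard North: E[Guard North] = 3/5·(13) + 1/5·(13) + 1/5·(13) = 13; E[Guard South] = -1. Best-responding. ✓
The attacker (capability amateur), facing Guard North: Target A gives -5, Target B gives 0. Proposed Target B is best. ✓
The attacker (capability skilled), facing Guard North: Target A gives 11, Target B gives 1. Proposed Target B is not best — profitable deviation exists. ✗
The attacker (capability elite), facing Guard North: Target A gives -1, Target B gives 5. Proposed Target B is best. ✓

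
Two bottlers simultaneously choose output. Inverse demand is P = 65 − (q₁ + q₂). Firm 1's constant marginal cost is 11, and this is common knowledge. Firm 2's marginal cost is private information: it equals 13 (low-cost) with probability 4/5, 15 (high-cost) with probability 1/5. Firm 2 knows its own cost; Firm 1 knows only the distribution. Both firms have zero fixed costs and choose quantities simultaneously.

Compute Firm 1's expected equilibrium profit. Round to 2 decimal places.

353.44

Type-c best response for Firm 2: q₂(c) = (65 − c)/2 − q₁/2.
Firm 1 maximizes expected profit; its first-order condition is 65 − 2q₁ − E[q₂] − 11 = 0.
Substituting E[q₂] and solving: E[c₂] = 13.4, so q₁ = (65 − 2·11 + 13.4)/3 = 18.8.
E[P] = 65 − (q₁ + E[q₂]) = 29.8; Firm 1's expected profit = (E[P] − 11)·q₁ = (29.8 − 11)·18.8 = 353.44.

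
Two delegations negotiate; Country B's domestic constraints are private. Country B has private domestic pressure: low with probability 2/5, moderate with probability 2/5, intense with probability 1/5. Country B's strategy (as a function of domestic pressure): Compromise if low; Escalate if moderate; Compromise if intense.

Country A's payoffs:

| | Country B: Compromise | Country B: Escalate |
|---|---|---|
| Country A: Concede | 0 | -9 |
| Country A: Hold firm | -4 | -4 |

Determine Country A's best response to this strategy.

E[Concede] = 2/5·(0) + 2/5·(-9) + 1/5·(0) = -18/5
E[Hold firm] = 2/5·(-4) + 2/5·(-4) + 1/5·(-4) = -4
Best response: Concede (-18/5 is the largest).

Concede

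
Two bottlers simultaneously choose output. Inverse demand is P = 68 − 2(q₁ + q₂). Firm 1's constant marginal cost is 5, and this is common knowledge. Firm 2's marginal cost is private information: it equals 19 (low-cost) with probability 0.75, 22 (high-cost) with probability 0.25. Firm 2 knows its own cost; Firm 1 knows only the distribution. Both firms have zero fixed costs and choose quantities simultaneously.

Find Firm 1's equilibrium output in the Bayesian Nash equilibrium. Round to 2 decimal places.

Firm 2 with cost c maximizes (68 − 2(q₁+q₂) − c)·q₂, giving q₂(c) = (68 − c − 2q₁)/4.
E[c₂] = 0.75·19 + 0.25·22 = 19.75
Firm 1's FOC against E[q₂] yields q₁ = (68 − 2·5 + E[c₂])/6 = (68 − 10 + 19.75)/6 = 12.9583.

12.96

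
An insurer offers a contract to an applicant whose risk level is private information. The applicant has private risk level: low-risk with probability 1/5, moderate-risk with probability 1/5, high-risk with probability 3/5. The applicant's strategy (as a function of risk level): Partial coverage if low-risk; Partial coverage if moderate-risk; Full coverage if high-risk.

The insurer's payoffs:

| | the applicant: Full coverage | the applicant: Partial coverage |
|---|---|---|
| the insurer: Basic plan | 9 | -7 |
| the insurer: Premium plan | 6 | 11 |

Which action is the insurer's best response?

Premium plan

Compute the insurer's expected payoff for each action, taking the expectation over the applicant's type.
E[Basic plan] = 1/5·(-7) + 1/5·(-7) + 3/5·(9) = 13/5
E[Premium plan] = 1/5·(11) + 1/5·(11) + 3/5·(6) = 8
Best response: Premium plan (8 is the largest).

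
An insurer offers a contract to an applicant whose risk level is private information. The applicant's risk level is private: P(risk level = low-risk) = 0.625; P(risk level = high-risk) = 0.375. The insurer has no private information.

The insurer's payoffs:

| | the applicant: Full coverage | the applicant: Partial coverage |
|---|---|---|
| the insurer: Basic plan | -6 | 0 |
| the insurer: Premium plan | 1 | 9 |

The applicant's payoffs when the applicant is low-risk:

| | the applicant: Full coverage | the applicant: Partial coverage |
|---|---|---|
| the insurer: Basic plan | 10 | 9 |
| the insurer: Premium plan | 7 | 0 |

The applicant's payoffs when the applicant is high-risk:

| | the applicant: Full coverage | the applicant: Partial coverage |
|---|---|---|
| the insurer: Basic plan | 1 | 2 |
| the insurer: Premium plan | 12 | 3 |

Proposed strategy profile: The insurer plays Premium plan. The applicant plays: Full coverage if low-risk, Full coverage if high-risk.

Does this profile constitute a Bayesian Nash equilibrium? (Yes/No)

The insurer plays Premium plan: E[Premium plan] = 0.625·(1) + 0.375·(1) = 1; E[Basic plan] = -6. Best-responding. ✓
The applicant (risk level low-risk), facing Premium plan: Full coverage gives 7, Partial coverage gives 0. Proposed Full coverage is best. ✓
The applicant (risk level high-risk), facing Premium plan: Full coverage gives 12, Partial coverage gives 3. Proposed Full coverage is best. ✓

Yes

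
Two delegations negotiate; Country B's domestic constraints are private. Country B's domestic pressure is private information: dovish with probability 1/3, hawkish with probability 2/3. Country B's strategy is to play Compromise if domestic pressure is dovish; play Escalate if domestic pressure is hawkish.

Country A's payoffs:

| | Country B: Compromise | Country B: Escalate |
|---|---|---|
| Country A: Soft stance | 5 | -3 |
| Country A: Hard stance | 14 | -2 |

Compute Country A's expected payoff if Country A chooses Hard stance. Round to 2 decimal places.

Take the expectation over Country B's domestic pressure, weighting each type's action by its prior probability.
E[Hard stance] = 1/3·14 + 2/3·(-2) = 14/3 + (-4/3) = 10/3

3.33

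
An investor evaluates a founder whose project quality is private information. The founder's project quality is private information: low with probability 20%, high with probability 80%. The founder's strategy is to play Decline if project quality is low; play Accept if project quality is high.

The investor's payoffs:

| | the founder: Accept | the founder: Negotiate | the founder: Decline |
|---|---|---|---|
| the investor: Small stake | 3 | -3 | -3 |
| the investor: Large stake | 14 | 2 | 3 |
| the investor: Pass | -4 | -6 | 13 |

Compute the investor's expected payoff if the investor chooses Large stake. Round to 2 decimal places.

11.80

E[Large stake] = 0.2·3 + 0.8·14 = 0.6 + 11.2 = 11.8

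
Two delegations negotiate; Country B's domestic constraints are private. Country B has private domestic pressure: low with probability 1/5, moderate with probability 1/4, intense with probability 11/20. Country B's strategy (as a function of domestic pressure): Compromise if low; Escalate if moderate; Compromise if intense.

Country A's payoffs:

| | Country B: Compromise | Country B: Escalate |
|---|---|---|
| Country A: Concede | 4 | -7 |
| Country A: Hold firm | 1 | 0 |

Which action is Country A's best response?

Concede

Compute Country A's expected payoff for each action, taking the expectation over Country B's type.
E[Concede] = 1/5·(4) + 1/4·(-7) + 11/20·(4) = 5/4
E[Hold firm] = 1/5·(1) + 1/4·(0) + 11/20·(1) = 3/4
Best response: Concede (5/4 is the largest).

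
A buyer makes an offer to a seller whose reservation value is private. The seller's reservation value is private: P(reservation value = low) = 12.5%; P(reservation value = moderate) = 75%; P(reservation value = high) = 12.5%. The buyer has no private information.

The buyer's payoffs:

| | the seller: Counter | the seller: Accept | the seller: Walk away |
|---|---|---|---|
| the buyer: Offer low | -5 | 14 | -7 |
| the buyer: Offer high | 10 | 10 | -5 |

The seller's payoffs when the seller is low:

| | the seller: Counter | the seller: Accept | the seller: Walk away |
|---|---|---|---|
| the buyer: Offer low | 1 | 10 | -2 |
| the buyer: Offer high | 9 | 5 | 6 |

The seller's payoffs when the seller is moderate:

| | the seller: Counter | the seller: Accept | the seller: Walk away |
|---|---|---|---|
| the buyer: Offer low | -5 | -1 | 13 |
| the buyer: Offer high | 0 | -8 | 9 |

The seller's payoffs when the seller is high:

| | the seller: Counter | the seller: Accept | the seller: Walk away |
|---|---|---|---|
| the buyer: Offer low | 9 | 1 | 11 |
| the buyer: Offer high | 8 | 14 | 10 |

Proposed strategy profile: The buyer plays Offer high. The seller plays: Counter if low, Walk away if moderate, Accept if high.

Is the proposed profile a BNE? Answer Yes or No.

Yes

A profile is a BNE iff every type of every player is best-responding given beliefs about the other side.
The buyer plays Offer high: E[Offer high] = 0.125·(10) + 0.75·(-5) + 0.125·(10) = -1.25; E[Offer low] = -4.125. Best-responding. ✓
The seller (reservation value low), facing Offer high: Counter gives 9, Accept gives 5, Walk away gives 6. Proposed Counter is best. ✓
The seller (reservation value moderate), facing Offer high: Counter gives 0, Accept gives -8, Walk away gives 9. Proposed Walk away is best. ✓
The seller (reservation value high), facing Offer high: Counter gives 8, Accept gives 14, Walk away gives 10. Proposed Accept is best. ✓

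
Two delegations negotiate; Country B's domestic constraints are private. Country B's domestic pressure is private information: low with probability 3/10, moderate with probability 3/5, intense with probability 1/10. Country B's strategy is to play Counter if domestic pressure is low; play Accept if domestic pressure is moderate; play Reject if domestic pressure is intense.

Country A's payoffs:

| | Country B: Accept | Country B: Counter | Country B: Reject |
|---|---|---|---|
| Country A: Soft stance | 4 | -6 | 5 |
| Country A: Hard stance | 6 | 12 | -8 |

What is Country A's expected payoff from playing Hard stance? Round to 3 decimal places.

Take the expectation over Country B's domestic pressure, weighting each type's action by its prior probability.
E[Hard stance] = 3/10·12 + 3/5·6 + 1/10·(-8) = 18/5 + 18/5 + (-4/5) = 32/5

6.400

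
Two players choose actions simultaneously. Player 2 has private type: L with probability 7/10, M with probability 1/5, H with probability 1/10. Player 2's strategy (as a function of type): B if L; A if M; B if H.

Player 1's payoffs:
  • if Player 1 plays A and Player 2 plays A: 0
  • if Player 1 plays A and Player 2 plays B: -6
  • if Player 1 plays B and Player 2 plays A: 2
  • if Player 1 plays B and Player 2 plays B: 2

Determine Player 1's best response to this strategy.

B

Compute Player 1's expected payoff for each action, taking the expectation over Player 2's type.
E[A] = 7/10·(-6) + 1/5·(0) + 1/10·(-6) = -24/5
E[B] = 7/10·(2) + 1/5·(2) + 1/10·(2) = 2
Best response: B (2 is the largest).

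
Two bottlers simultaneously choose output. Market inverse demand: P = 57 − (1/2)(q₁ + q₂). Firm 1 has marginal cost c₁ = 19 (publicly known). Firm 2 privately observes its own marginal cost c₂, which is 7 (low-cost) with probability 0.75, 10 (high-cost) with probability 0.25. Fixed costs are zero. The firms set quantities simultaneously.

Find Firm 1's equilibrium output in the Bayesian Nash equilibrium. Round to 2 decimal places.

Firm 2 with cost c maximizes (57 − (1/2)(q₁+q₂) − c)·q₂, giving q₂(c) = (57 − c − (1/2)q₁).
E[c₂] = 0.75·7 + 0.25·10 = 7.75
Firm 1's FOC against E[q₂] yields q₁ = (57 − 2·19 + E[c₂])/(3/2) = (57 − 38 + 7.75)/(3/2) = 17.8333.

17.83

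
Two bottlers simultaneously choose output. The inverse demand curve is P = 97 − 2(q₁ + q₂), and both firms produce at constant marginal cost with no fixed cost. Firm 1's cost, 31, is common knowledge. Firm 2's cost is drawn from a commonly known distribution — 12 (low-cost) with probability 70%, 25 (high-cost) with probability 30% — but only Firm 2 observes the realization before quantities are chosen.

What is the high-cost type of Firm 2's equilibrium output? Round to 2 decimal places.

Type-c best response for Firm 2: q₂(c) = (97 − c)/4 − q₁/2.
Firm 1 maximizes expected profit; its first-order condition is 97 − 4q₁ − 2E[q₂] − 31 = 0.
Substituting E[q₂] and solving: E[c₂] = 15.9, so q₁ = (97 − 2·31 + 15.9)/6 = 8.48333.
q₂(high-cost) = (97 − 25 − 2·8.48333)/4 = 13.7583.

13.76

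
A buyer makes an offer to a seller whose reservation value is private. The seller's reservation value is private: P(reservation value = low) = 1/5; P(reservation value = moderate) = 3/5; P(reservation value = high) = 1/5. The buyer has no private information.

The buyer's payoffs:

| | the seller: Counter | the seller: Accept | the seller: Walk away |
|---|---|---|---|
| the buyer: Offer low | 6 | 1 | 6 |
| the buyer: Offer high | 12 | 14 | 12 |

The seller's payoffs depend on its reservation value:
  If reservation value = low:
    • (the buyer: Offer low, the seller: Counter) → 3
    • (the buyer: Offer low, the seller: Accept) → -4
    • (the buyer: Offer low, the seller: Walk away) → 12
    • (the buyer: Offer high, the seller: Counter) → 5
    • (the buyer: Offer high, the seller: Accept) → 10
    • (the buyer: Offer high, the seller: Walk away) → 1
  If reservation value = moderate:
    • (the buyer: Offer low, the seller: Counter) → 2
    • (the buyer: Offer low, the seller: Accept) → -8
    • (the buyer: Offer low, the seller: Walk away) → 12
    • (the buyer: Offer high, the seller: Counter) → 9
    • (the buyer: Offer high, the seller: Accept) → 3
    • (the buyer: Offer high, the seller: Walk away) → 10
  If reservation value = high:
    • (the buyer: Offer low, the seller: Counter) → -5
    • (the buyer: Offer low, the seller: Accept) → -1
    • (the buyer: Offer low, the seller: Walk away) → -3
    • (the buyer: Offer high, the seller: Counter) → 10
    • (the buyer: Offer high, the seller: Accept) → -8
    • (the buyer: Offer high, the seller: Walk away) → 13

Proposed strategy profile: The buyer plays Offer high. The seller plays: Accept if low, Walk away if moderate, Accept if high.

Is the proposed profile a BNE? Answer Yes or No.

No

The buyer plays Offer high: E[Offer high] = 1/5·(14) + 3/5·(12) + 1/5·(14) = 64/5; E[Offer low] = 4. Best-responding. ✓
The seller (reservation value low), facing Offer high: Counter gives 5, Accept gives 10, Walk away gives 1. Proposed Accept is best. ✓
The seller (reservation value moderate), facing Offer high: Counter gives 9, Accept gives 3, Walk away gives 10. Proposed Walk away is best. ✓
The seller (reservation value high), facing Offer high: Counter gives 10, Accept gives -8, Walk away gives 13. Proposed Accept is not best — profitable deviation exists. ✗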